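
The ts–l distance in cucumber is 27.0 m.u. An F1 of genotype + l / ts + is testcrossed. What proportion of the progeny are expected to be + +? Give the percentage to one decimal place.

A map distance of 27.0 m.u. corresponds to a recombination frequency of 0.270.
The F1 is + l / ts +, so + + is a recombinant gamete class with expected frequency r/2 = 0.270/2 = 0.1350.
That is 0.1350 = 13.5% of the progeny.

13.5%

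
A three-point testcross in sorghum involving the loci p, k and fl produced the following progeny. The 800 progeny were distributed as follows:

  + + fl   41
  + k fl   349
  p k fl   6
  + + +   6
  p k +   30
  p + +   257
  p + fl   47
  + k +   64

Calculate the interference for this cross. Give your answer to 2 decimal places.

The two most frequent reciprocal classes, + k fl and p + +, are the parental types, so the F1 was + k fl / p + +.
The two rarest classes, p k fl and + + +, are the double crossovers. Comparing them with the parentals, only the p allele has switched, so p is the middle locus and the order is k – p – fl.
k–p: (71 + 12)/800 = 0.1037; p–fl: (111 + 12)/800 = 0.1537.
Expected DCO frequency = 0.1037 × 0.1537 ≈ 0.01594; observed = 12/800 ≈ 0.01500.
Coefficient of coincidence = 0.01500/0.01594 ≈ 0.94; interference = 1 − 0.94 = 0.06.

0.06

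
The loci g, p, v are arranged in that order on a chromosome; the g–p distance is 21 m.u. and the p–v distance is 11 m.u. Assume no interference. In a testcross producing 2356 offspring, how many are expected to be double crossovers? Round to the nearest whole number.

Map distances give recombination frequencies of 0.210 and 0.110 for the two intervals.
With no interference, expected double-crossover frequency = 0.210 × 0.110 = 0.02310.
Expected number = 0.02310 × 2356 = 54.42 ≈ 54.

54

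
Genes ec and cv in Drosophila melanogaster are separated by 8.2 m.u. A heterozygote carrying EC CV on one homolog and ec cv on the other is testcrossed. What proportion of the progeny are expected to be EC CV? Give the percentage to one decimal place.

A map distance of 8.2 m.u. corresponds to a recombination frequency of 0.082.
The F1 is EC CV / ec cv, so EC CV is a parental gamete class with expected frequency (1 − r)/2 = 0.918/2 = 0.4590.
That is 0.4590 = 45.9% of the progeny.

45.9%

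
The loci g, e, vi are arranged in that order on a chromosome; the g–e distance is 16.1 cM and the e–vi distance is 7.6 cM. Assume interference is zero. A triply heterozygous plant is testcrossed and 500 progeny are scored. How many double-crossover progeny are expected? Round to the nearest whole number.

6

Map distances give recombination frequencies of 0.161 and 0.076 for the two intervals.
With no interference, expected double-crossover frequency = 0.161 × 0.076 = 0.01224.
Expected number = 0.01224 × 500 = 6.12 ≈ 6.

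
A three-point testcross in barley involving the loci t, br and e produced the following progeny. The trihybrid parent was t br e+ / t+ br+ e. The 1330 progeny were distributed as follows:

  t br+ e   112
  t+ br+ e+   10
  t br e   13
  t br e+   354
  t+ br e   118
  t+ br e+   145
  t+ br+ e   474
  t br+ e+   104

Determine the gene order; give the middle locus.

The two rarest classes, t br e and t+ br+ e+, are the double crossovers. Comparing them with the parentals, only the e allele has switched, so e is the middle locus and the order is br – e – t.

e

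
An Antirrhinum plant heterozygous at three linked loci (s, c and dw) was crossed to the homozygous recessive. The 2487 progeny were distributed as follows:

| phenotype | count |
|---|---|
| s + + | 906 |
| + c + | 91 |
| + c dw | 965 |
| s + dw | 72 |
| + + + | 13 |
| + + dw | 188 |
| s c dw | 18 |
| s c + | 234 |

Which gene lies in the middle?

The two most frequent reciprocal classes, s + + and + c dw, are the parental types, so the F1 was s + + / + c dw.
The two rarest classes, + + + and s c dw, are the double crossovers. Comparing them with the parentals, only the s allele has switched, so s is the middle locus and the order is c – s – dw.

s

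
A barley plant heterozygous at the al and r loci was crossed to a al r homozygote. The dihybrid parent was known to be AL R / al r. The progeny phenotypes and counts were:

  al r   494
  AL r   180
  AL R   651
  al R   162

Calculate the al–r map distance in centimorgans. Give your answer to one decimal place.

The recombinant classes are AL r and al R: 180 + 162 = 342.
Recombination frequency = 342/1487 = 0.2300 ≈ 23.0%, i.e. 23.0 centimorgans.

23.0 centimorgans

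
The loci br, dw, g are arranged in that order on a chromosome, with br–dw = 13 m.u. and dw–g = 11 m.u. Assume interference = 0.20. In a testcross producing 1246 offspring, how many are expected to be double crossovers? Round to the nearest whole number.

14

Map distances give recombination frequencies of 0.130 and 0.110 for the two intervals.
With interference 0.20 (so coincidence = 0.80), expected double-crossover frequency = 0.130 × 0.110 × 0.80 = 0.01144.
Expected number = 0.01144 × 1246 = 14.25 ≈ 14.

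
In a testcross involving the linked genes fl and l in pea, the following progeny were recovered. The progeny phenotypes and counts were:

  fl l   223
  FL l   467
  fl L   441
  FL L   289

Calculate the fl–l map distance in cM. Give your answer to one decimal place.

The two most frequent classes, FL l (467) and fl L (441), are the parental types, so the F1 was FL l / fl L.
The recombinant classes are FL L and fl l: 289 + 223 = 512.
Recombination frequency = 512/1420 = 0.3606 ≈ 36.1%, i.e. 36.1 cM.

36.1 cM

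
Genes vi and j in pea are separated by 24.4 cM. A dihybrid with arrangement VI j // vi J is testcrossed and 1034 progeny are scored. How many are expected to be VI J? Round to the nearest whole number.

A map distance of 24.4 cM corresponds to a recombination frequency of 0.244.
The F1 is VI j / vi J, so VI J is a recombinant gamete class with expected frequency r/2 = 0.244/2 = 0.1220.
Expected number = 0.1220 × 1034 = 126.15 ≈ 126.

126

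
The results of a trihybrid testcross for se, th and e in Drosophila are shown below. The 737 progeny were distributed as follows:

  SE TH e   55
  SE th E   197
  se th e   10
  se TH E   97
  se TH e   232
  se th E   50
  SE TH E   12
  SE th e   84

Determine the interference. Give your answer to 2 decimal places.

0.37

The two most frequent reciprocal classes, SE th E and se TH e, are the parental types, so the F1 was SE th E / se TH e.
The two rarest classes, SE TH E and se th e, are the double crossovers. Comparing them with the parentals, only the th allele has switched, so th is the middle locus and the order is se – th – e.
se–th: (105 + 22)/737 = 0.1723; th–e: (181 + 22)/737 = 0.2754.
Expected DCO frequency = 0.1723 × 0.2754 ≈ 0.04745; observed = 22/737 ≈ 0.02985.
Coefficient of coincidence = 0.02985/0.04745 ≈ 0.63; interference = 1 − 0.63 = 0.37.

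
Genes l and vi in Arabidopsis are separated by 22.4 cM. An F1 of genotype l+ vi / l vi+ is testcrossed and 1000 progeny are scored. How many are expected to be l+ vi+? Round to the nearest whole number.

A map distance of 22.4 cM corresponds to a recombination frequency of 0.224.
The F1 is l+ vi / l vi+, so l+ vi+ is a recombinant gamete class with expected frequency r/2 = 0.224/2 = 0.1120.
Expected number = 0.1120 × 1000 = 112.00 ≈ 112.

112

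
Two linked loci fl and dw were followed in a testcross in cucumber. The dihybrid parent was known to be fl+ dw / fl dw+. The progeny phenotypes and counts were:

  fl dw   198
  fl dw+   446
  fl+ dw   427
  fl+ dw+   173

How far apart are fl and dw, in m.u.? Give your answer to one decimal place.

The recombinant classes are fl+ dw+ and fl dw: 173 + 198 = 371.
Recombination frequency = 371/1244 = 0.2982 ≈ 29.8%, i.e. 29.8 m.u.

29.8 m.u.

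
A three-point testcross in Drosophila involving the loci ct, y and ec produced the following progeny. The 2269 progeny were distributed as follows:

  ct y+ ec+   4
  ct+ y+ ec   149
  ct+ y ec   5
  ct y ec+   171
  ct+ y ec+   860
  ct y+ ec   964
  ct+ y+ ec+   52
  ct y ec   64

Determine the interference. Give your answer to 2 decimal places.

0.50

The two most frequent reciprocal classes, ct+ y ec+ and ct y+ ec, are the parental types, so the F1 was ct+ y ec+ / ct y+ ec.
The two rarest classes, ct+ y ec and ct y+ ec+, are the double crossovers. Comparing them with the parentals, only the ec allele has switched, so ec is the middle locus and the order is ct – ec – y.
ct–ec: (320 + 9)/2269 = 0.1450; ec–y: (116 + 9)/2269 = 0.0551.
Expected DCO frequency = 0.1450 × 0.0551 ≈ 0.00799; observed = 9/2269 ≈ 0.00397.
Coefficient of coincidence = 0.00397/0.00799 ≈ 0.50; interference = 1 − 0.50 = 0.50.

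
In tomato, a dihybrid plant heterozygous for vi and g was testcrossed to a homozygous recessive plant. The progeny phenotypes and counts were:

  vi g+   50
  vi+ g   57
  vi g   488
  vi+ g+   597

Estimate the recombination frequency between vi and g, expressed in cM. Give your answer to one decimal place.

The two most frequent classes, vi+ g+ (597) and vi g (488), are the parental types, so the F1 was vi+ g+ / vi g.
The recombinant classes are vi+ g and vi g+: 57 + 50 = 107.
Recombination frequency = 107/1192 = 0.0898 ≈ 9.0%, i.e. 9.0 cM.

9.0 cM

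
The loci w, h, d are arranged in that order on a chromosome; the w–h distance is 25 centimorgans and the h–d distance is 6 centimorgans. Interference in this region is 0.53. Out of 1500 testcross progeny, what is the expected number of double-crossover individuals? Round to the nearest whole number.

11

Map distances give recombination frequencies of 0.250 and 0.060 for the two intervals.
With interference 0.53 (so coincidence = 0.47), expected double-crossover frequency = 0.250 × 0.060 × 0.47 = 0.00705.
Expected number = 0.00705 × 1500 = 10.57 ≈ 11.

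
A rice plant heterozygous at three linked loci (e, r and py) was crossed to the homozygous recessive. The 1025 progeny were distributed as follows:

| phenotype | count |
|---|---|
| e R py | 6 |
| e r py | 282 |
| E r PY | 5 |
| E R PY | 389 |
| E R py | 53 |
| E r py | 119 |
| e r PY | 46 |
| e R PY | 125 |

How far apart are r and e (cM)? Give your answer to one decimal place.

24.9 cM

The two most frequent reciprocal classes, E R PY and e r py, are the parental types, so the F1 was E R PY / e r py.
The two rarest classes, E r PY and e R py, are the double crossovers. Comparing them with the parentals, only the r allele has switched, so r is the middle locus and the order is py – r – e.
Crossovers in the r–e interval produce the single-crossover classes e R PY and E r py (125 + 119 = 244) plus the double crossovers (11).
RF(r–e) = (244 + 11) / 1025 = 255/1025 = 0.2488 → 24.9 cM.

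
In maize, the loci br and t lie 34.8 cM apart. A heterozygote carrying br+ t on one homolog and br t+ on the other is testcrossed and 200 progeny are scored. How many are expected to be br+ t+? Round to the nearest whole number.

35

A map distance of 34.8 cM corresponds to a recombination frequency of 0.348.
The F1 is br+ t / br t+, so br+ t+ is a recombinant gamete class with expected frequency r/2 = 0.348/2 = 0.1740.
Expected number = 0.1740 × 200 = 34.80 ≈ 35.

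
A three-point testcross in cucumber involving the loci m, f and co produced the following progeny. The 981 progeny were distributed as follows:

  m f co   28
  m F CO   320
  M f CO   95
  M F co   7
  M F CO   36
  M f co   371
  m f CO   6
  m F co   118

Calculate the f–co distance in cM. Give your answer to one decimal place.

23.0 cM

The two most frequent reciprocal classes, m F CO and M f co, are the parental types, so the F1 was m F CO / M f co.
The two rarest classes, m f CO and M F co, are the double crossovers. Comparing them with the parentals, only the f allele has switched, so f is the middle locus and the order is co – f – m.
Crossovers in the co–f interval produce the single-crossover classes m F co and M f CO (118 + 95 = 213) plus the double crossovers (13).
RF(co–f) = (213 + 13) / 981 = 226/981 = 0.2304 → 23.0 cM.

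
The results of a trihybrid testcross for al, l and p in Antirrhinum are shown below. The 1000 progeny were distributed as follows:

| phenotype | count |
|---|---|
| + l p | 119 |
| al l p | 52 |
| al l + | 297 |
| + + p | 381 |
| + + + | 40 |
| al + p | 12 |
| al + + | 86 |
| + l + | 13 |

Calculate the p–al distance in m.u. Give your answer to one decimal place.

11.7 m.u.

The two most frequent reciprocal classes, al l + and + + p, are the parental types, so the F1 was al l + / + + p.
The two rarest classes, + l + and al + p, are the double crossovers. Comparing them with the parentals, only the al allele has switched, so al is the middle locus and the order is l – al – p.
Crossovers in the al–p interval produce the single-crossover classes al l p and + + + (52 + 40 = 92) plus the double crossovers (25).
RF(al–p) = (92 + 25) / 1000 = 117/1000 = 0.1170 → 11.7 m.u.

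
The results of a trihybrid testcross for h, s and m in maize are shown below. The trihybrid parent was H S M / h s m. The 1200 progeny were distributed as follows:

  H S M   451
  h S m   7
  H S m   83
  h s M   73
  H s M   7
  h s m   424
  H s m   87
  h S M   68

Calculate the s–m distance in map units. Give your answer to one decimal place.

14.2 map units

The two rarest classes, H s M and h S m, are the double crossovers. Comparing them with the parentals, only the s allele has switched, so s is the middle locus and the order is m – s – h.
Crossovers in the m–s interval produce the single-crossover classes H S m and h s M (83 + 73 = 156) plus the double crossovers (14).
RF(m–s) = (156 + 14) / 1200 = 170/1200 = 0.1417 → 14.2 map units.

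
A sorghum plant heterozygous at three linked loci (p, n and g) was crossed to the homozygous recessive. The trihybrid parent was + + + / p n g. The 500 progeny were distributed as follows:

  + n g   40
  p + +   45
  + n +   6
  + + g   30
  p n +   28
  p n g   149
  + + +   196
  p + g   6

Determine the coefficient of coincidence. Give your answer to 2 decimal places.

The two rarest classes, + n + and p + g, are the double crossovers. Comparing them with the parentals, only the n allele has switched, so n is the middle locus and the order is g – n – p.
g–n: (58 + 12)/500 = 0.1400; n–p: (85 + 12)/500 = 0.1940.
Expected DCO frequency = 0.1400 × 0.1940 ≈ 0.02716; observed = 12/500 ≈ 0.02400.
Coefficient of coincidence = 0.02400/0.02716 ≈ 0.88.

0.88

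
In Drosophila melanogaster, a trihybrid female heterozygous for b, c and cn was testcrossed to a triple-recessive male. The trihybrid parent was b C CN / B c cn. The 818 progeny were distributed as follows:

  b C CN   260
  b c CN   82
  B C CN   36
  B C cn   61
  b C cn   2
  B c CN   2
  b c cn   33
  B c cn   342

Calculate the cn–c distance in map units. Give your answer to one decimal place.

The two rarest classes, b C cn and B c CN, are the double crossovers. Comparing them with the parentals, only the cn allele has switched, so cn is the middle locus and the order is c – cn – b.
Crossovers in the c–cn interval produce the single-crossover classes b c CN and B C cn (82 + 61 = 143) plus the double crossovers (4).
RF(c–cn) = (143 + 4) / 818 = 147/818 = 0.1797 → 18.0 map units.

18.0 map units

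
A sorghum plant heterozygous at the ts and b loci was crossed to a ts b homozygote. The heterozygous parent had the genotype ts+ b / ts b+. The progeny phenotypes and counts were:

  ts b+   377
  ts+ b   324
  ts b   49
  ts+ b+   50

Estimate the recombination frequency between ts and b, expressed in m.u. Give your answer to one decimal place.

The recombinant classes are ts+ b+ and ts b: 50 + 49 = 99.
Recombination frequency = 99/800 = 0.1237 ≈ 12.4%, i.e. 12.4 m.u.

12.4 m.u.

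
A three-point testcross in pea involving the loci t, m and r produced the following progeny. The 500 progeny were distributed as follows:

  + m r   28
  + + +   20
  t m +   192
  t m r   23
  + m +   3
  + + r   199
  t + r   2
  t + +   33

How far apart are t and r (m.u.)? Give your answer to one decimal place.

9.6 m.u.

The two most frequent reciprocal classes, t m + and + + r, are the parental types, so the F1 was t m + / + + r.
The two rarest classes, + m + and t + r, are the double crossovers. Comparing them with the parentals, only the t allele has switched, so t is the middle locus and the order is r – t – m.
Crossovers in the r–t interval produce the single-crossover classes t m r and + + + (23 + 20 = 43) plus the double crossovers (5).
RF(r–t) = (43 + 5) / 500 = 48/500 = 0.0960 → 9.6 m.u.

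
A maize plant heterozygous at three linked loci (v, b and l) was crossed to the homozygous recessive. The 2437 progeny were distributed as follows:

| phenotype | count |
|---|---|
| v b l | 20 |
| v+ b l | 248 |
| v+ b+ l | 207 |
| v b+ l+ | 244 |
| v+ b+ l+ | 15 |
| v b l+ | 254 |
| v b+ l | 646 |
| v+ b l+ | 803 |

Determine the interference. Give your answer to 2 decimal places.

0.67

The two most frequent reciprocal classes, v b+ l and v+ b l+, are the parental types, so the F1 was v b+ l / v+ b l+.
The two rarest classes, v b l and v+ b+ l+, are the double crossovers. Comparing them with the parentals, only the b allele has switched, so b is the middle locus and the order is l – b – v.
l–b: (492 + 35)/2437 = 0.2162; b–v: (461 + 35)/2437 = 0.2035.
Expected DCO frequency = 0.2162 × 0.2035 ≈ 0.04400; observed = 35/2437 ≈ 0.01436.
Coefficient of coincidence = 0.01436/0.04400 ≈ 0.33; interference = 1 − 0.33 = 0.67.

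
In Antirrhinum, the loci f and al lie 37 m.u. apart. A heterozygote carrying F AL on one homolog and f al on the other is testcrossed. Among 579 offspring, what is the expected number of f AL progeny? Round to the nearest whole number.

A map distance of 37 m.u. corresponds to a recombination frequency of 0.370.
The F1 is F AL / f al, so f AL is a recombinant gamete class with expected frequency r/2 = 0.370/2 = 0.1850.
Expected number = 0.1850 × 579 = 107.11 ≈ 107.

107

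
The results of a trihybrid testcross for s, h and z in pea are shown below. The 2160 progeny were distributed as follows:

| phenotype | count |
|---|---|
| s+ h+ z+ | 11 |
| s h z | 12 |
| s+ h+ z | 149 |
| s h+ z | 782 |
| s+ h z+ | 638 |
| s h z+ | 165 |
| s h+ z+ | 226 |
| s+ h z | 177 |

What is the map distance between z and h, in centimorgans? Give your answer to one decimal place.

The two most frequent reciprocal classes, s+ h z+ and s h+ z, are the parental types, so the F1 was s+ h z+ / s h+ z.
The two rarest classes, s+ h+ z+ and s h z, are the double crossovers. Comparing them with the parentals, only the h allele has switched, so h is the middle locus and the order is z – h – s.
Crossovers in the z–h interval produce the single-crossover classes s+ h z and s h+ z+ (177 + 226 = 403) plus the double crossovers (23).
RF(z–h) = (403 + 23) / 2160 = 426/2160 = 0.1972 → 19.7 centimorgans.

19.7 centimorgans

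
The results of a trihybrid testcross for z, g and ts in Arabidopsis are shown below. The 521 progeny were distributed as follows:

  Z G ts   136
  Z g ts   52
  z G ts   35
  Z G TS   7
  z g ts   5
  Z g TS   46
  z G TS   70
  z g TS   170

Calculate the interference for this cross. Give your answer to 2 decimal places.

0.50

The two most frequent reciprocal classes, z g TS and Z G ts, are the parental types, so the F1 was z g TS / Z G ts.
The two rarest classes, z g ts and Z G TS, are the double crossovers. Comparing them with the parentals, only the ts allele has switched, so ts is the middle locus and the order is z – ts – g.
z–ts: (81 + 12)/521 = 0.1785; ts–g: (122 + 12)/521 = 0.2572.
Expected DCO frequency = 0.1785 × 0.2572 ≈ 0.04591; observed = 12/521 ≈ 0.02303.
Coefficient of coincidence = 0.02303/0.04591 ≈ 0.50; interference = 1 − 0.50 = 0.50.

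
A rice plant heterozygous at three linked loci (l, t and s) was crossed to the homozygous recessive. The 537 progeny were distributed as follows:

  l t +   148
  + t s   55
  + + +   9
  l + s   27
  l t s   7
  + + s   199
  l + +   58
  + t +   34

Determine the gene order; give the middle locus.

The two most frequent reciprocal classes, l t + and + + s, are the parental types, so the F1 was l t + / + + s.
The two rarest classes, l t s and + + +, are the double crossovers. Comparing them with the parentals, only the s allele has switched, so s is the middle locus and the order is t – s – l.

s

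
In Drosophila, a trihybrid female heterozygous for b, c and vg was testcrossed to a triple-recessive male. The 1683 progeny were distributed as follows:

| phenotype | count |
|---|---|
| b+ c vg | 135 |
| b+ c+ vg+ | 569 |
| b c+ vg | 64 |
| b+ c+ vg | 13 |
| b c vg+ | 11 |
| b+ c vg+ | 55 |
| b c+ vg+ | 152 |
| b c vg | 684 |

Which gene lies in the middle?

The two most frequent reciprocal classes, b+ c+ vg+ and b c vg, are the parental types, so the F1 was b+ c+ vg+ / b c vg.
The two rarest classes, b+ c+ vg and b c vg+, are the double crossovers. Comparing them with the parentals, only the vg allele has switched, so vg is the middle locus and the order is c – vg – b.

vg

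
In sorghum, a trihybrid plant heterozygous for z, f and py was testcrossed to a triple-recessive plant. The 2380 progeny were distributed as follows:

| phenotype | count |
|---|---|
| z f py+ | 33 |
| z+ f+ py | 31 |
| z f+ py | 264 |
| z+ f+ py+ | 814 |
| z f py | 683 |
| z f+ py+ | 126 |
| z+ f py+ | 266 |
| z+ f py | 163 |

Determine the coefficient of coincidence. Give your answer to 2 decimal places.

The two most frequent reciprocal classes, z f py and z+ f+ py+, are the parental types, so the F1 was z f py / z+ f+ py+.
The two rarest classes, z f py+ and z+ f+ py, are the double crossovers. Comparing them with the parentals, only the py allele has switched, so py is the middle locus and the order is f – py – z.
f–py: (530 + 64)/2380 = 0.2496; py–z: (289 + 64)/2380 = 0.1483.
Expected DCO frequency = 0.2496 × 0.1483 ≈ 0.03702; observed = 64/2380 ≈ 0.02689.
Coefficient of coincidence = 0.02689/0.03702 ≈ 0.73.

0.73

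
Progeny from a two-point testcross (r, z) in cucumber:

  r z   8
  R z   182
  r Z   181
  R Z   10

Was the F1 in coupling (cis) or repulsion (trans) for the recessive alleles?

trans

The two most frequent classes are R z (182) and r Z (181); these are the parental (non-recombinant) types.
So the F1 carried R z on one chromosome and r Z on the other — the recessive alleles are on opposite chromosomes (trans / repulsion).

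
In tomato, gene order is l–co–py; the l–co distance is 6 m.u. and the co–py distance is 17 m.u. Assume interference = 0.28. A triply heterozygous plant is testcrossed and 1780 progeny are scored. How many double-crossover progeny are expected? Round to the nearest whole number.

13

Map distances give recombination frequencies of 0.060 and 0.170 for the two intervals.
With interference 0.28 (so coincidence = 0.72), expected double-crossover frequency = 0.060 × 0.170 × 0.72 = 0.00734.
Expected number = 0.00734 × 1780 = 13.07 ≈ 13.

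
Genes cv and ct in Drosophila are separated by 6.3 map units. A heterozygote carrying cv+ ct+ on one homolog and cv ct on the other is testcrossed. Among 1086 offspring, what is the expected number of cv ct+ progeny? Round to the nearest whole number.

34

A map distance of 6.3 map units corresponds to a recombination frequency of 0.063.
The F1 is cv+ ct+ / cv ct, so cv ct+ is a recombinant gamete class with expected frequency r/2 = 0.063/2 = 0.0315.
Expected number = 0.0315 × 1086 = 34.21 ≈ 34.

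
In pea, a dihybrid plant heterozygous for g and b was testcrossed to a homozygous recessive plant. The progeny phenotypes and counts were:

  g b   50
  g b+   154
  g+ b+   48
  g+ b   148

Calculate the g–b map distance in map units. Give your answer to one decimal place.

24.5 map units

The two most frequent classes, g+ b (148) and g b+ (154), are the parental types, so the F1 was g+ b / g b+.
The recombinant classes are g+ b+ and g b: 48 + 50 = 98.
Recombination frequency = 98/400 = 0.2450 ≈ 24.5%, i.e. 24.5 map units.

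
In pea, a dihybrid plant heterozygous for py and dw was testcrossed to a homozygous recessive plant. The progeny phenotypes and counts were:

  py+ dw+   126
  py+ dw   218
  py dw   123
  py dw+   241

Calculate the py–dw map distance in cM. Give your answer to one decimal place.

The two most frequent classes, py+ dw (218) and py dw+ (241), are the parental types, so the F1 was py+ dw / py dw+.
The recombinant classes are py+ dw+ and py dw: 126 + 123 = 249.
Recombination frequency = 249/708 = 0.3517 ≈ 35.2%, i.e. 35.2 cM.

35.2 cM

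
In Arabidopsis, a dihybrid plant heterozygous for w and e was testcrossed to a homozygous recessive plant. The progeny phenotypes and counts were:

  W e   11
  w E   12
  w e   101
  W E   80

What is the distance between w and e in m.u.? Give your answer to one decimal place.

11.3 m.u.

The two most frequent classes, W E (80) and w e (101), are the parental types, so the F1 was W E / w e.
The recombinant classes are W e and w E: 11 + 12 = 23.
Recombination frequency = 23/204 = 0.1127 ≈ 11.3%, i.e. 11.3 m.u.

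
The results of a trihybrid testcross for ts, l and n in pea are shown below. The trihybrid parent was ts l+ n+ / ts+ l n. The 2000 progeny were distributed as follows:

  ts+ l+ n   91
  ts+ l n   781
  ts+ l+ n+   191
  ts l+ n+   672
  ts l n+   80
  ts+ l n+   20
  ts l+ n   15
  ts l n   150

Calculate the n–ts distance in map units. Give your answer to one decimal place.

18.8 map units

The two rarest classes, ts l+ n and ts+ l n+, are the double crossovers. Comparing them with the parentals, only the n allele has switched, so n is the middle locus and the order is l – n – ts.
Crossovers in the n–ts interval produce the single-crossover classes ts+ l+ n+ and ts l n (191 + 150 = 341) plus the double crossovers (35).
RF(n–ts) = (341 + 35) / 2000 = 376/2000 = 0.1880 → 18.8 map units.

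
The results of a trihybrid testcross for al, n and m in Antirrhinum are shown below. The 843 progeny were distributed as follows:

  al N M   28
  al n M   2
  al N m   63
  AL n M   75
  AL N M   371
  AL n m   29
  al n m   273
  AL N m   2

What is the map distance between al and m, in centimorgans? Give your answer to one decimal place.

7.2 centimorgans

The two most frequent reciprocal classes, al n m and AL N M, are the parental types, so the F1 was al n m / AL N M.
The two rarest classes, al n M and AL N m, are the double crossovers. Comparing them with the parentals, only the m allele has switched, so m is the middle locus and the order is n – m – al.
Crossovers in the m–al interval produce the single-crossover classes AL n m and al N M (29 + 28 = 57) plus the double crossovers (4).
RF(m–al) = (57 + 4) / 843 = 61/843 = 0.0724 → 7.2 centimorgans.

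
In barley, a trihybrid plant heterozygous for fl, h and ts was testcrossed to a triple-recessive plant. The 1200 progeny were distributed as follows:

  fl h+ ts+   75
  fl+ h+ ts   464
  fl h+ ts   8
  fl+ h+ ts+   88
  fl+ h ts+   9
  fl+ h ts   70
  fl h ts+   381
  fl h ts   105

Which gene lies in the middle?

fl

The two most frequent reciprocal classes, fl h ts+ and fl+ h+ ts, are the parental types, so the F1 was fl h ts+ / fl+ h+ ts.
The two rarest classes, fl+ h ts+ and fl h+ ts, are the double crossovers. Comparing them with the parentals, only the fl allele has switched, so fl is the middle locus and the order is ts – fl – h.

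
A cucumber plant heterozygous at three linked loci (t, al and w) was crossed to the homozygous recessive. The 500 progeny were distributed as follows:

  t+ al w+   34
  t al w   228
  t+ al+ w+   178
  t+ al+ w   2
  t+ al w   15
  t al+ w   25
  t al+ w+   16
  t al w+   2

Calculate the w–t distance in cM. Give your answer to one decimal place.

7.0 cM

The two most frequent reciprocal classes, t al w and t+ al+ w+, are the parental types, so the F1 was t al w / t+ al+ w+.
The two rarest classes, t al w+ and t+ al+ w, are the double crossovers. Comparing them with the parentals, only the w allele has switched, so w is the middle locus and the order is al – w – t.
Crossovers in the w–t interval produce the single-crossover classes t+ al w and t al+ w+ (15 + 16 = 31) plus the double crossovers (4).
RF(w–t) = (31 + 4) / 500 = 35/500 = 0.0700 → 7.0 cM.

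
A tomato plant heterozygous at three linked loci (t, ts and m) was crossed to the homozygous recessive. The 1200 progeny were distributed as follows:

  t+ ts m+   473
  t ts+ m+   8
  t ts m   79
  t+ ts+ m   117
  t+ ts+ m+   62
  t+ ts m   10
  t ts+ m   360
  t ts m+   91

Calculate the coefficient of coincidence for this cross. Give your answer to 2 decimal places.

0.60

The two most frequent reciprocal classes, t ts+ m and t+ ts m+, are the parental types, so the F1 was t ts+ m / t+ ts m+.
The two rarest classes, t ts+ m+ and t+ ts m, are the double crossovers. Comparing them with the parentals, only the m allele has switched, so m is the middle locus and the order is ts – m – t.
ts–m: (141 + 18)/1200 = 0.1325; m–t: (208 + 18)/1200 = 0.1883.
Expected DCO frequency = 0.1325 × 0.1883 ≈ 0.02495; observed = 18/1200 ≈ 0.01500.
Coefficient of coincidence = 0.01500/0.02495 ≈ 0.60.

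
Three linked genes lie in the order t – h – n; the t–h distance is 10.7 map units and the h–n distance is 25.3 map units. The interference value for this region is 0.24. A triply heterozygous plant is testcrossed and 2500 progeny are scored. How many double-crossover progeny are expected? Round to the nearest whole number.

51

Map distances give recombination frequencies of 0.107 and 0.253 for the two intervals.
With interference 0.24 (so coincidence = 0.76), expected double-crossover frequency = 0.107 × 0.253 × 0.76 = 0.02057.
Expected number = 0.02057 × 2500 = 51.43 ≈ 51.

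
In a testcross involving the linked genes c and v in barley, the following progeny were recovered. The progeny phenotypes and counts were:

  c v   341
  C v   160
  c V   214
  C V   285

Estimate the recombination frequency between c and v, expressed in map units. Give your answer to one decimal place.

The two most frequent classes, C V (285) and c v (341), are the parental types, so the F1 was C V / c v.
The recombinant classes are C v and c V: 160 + 214 = 374.
Recombination frequency = 374/1000 = 0.3740 ≈ 37.4%, i.e. 37.4 map units.

37.4 map units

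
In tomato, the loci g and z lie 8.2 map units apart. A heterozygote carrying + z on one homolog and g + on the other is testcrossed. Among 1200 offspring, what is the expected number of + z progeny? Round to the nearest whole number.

551

A map distance of 8.2 map units corresponds to a recombination frequency of 0.082.
The F1 is + z / g +, so + z is a parental gamete class with expected frequency (1 − r)/2 = 0.918/2 = 0.4590.
Expected number = 0.4590 × 1200 = 550.80 ≈ 551.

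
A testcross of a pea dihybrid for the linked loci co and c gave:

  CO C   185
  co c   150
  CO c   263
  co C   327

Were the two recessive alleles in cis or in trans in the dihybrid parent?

The two most frequent classes are CO c (263) and co C (327); these are the parental (non-recombinant) types.
So the F1 carried CO c on one chromosome and co C on the other — the recessive alleles are on opposite chromosomes (trans / repulsion).

trans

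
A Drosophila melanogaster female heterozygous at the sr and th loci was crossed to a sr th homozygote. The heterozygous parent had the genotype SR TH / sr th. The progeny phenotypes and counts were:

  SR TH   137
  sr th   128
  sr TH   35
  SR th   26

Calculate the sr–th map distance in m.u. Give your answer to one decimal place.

18.7 m.u.

The recombinant classes are SR th and sr TH: 26 + 35 = 61.
Recombination frequency = 61/326 = 0.1871 ≈ 18.7%, i.e. 18.7 m.u.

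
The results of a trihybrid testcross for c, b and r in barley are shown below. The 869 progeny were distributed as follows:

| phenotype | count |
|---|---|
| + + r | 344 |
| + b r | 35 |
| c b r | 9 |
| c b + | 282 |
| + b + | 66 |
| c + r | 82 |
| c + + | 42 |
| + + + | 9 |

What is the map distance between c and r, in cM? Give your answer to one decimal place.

19.1 cM

The two most frequent reciprocal classes, c b + and + + r, are the parental types, so the F1 was c b + / + + r.
The two rarest classes, c b r and + + +, are the double crossovers. Comparing them with the parentals, only the r allele has switched, so r is the middle locus and the order is b – r – c.
Crossovers in the r–c interval produce the single-crossover classes + b + and c + r (66 + 82 = 148) plus the double crossovers (18).
RF(r–c) = (148 + 18) / 869 = 166/869 = 0.1910 → 19.1 cM.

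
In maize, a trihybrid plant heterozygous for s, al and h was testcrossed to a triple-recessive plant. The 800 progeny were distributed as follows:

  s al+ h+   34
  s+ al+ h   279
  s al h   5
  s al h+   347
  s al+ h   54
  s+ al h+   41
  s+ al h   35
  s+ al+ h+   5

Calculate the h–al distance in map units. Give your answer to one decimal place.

9.9 map units

The two most frequent reciprocal classes, s+ al+ h and s al h+, are the parental types, so the F1 was s+ al+ h / s al h+.
The two rarest classes, s+ al+ h+ and s al h, are the double crossovers. Comparing them with the parentals, only the h allele has switched, so h is the middle locus and the order is s – h – al.
Crossovers in the h–al interval produce the single-crossover classes s+ al h and s al+ h+ (35 + 34 = 69) plus the double crossovers (10).
RF(h–al) = (69 + 10) / 800 = 79/800 = 0.0988 → 9.9 map units.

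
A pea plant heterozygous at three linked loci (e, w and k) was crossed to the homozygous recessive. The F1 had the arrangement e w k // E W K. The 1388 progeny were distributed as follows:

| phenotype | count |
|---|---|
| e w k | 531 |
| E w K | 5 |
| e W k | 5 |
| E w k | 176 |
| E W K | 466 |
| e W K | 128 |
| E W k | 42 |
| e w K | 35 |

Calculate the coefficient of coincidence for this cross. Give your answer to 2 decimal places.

The two rarest classes, e W k and E w K, are the double crossovers. Comparing them with the parentals, only the w allele has switched, so w is the middle locus and the order is k – w – e.
k–w: (77 + 10)/1388 = 0.0627; w–e: (304 + 10)/1388 = 0.2262.
Expected DCO frequency = 0.0627 × 0.2262 ≈ 0.01418; observed = 10/1388 ≈ 0.00720.
Coefficient of coincidence = 0.00720/0.01418 ≈ 0.51.

0.51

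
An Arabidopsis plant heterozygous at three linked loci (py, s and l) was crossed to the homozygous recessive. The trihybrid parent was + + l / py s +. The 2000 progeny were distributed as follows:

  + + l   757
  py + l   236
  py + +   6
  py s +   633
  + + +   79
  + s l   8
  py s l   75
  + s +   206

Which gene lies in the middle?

The two rarest classes, + s l and py + +, are the double crossovers. Comparing them with the parentals, only the s allele has switched, so s is the middle locus and the order is l – s – py.

s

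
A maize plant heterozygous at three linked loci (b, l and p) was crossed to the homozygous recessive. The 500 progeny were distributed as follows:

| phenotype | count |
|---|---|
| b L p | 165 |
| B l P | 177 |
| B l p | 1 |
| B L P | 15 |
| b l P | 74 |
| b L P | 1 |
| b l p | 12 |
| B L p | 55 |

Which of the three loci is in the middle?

The two most frequent reciprocal classes, B l P and b L p, are the parental types, so the F1 was B l P / b L p.
The two rarest classes, B l p and b L P, are the double crossovers. Comparing them with the parentals, only the p allele has switched, so p is the middle locus and the order is b – p – l.

p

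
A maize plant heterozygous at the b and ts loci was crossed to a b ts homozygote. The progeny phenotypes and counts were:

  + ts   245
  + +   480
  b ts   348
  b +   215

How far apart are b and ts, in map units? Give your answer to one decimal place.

35.7 map units

The two most frequent classes, + + (480) and b ts (348), are the parental types, so the F1 was + + / b ts.
The recombinant classes are + ts and b +: 245 + 215 = 460.
Recombination frequency = 460/1288 = 0.3571 ≈ 35.7%, i.e. 35.7 map units.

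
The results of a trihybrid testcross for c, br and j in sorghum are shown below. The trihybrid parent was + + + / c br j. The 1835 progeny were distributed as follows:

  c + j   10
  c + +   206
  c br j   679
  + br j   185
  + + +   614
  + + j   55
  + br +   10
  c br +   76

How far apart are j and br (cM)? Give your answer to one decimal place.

8.2 cM

The two rarest classes, + br + and c + j, are the double crossovers. Comparing them with the parentals, only the br allele has switched, so br is the middle locus and the order is j – br – c.
Crossovers in the j–br interval produce the single-crossover classes + + j and c br + (55 + 76 = 131) plus the double crossovers (20).
RF(j–br) = (131 + 20) / 1835 = 151/1835 = 0.0823 → 8.2 cM.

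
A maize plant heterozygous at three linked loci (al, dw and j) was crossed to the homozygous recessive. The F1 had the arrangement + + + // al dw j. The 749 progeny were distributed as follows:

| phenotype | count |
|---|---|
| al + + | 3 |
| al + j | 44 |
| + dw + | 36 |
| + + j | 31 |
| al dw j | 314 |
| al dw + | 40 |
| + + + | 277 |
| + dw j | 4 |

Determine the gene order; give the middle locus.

The two rarest classes, al + + and + dw j, are the double crossovers. Comparing them with the parentals, only the al allele has switched, so al is the middle locus and the order is dw – al – j.

al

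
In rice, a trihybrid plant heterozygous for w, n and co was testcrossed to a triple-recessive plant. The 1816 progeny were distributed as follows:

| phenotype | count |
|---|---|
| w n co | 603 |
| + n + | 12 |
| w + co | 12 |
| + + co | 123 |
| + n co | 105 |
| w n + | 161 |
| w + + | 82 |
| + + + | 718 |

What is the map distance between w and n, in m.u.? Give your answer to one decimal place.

11.6 m.u.

The two most frequent reciprocal classes, w n co and + + +, are the parental types, so the F1 was w n co / + + +.
The two rarest classes, w + co and + n +, are the double crossovers. Comparing them with the parentals, only the n allele has switched, so n is the middle locus and the order is co – n – w.
Crossovers in the n–w interval produce the single-crossover classes + n co and w + + (105 + 82 = 187) plus the double crossovers (24).
RF(n–w) = (187 + 24) / 1816 = 211/1816 = 0.1162 → 11.6 m.u.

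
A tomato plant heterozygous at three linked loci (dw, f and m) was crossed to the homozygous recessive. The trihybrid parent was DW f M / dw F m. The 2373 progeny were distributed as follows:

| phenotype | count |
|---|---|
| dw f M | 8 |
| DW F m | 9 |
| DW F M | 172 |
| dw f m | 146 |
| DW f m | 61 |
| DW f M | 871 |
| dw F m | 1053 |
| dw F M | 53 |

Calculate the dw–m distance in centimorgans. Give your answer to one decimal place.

5.5 centimorgans

The two rarest classes, dw f M and DW F m, are the double crossovers. Comparing them with the parentals, only the dw allele has switched, so dw is the middle locus and the order is f – dw – m.
Crossovers in the dw–m interval produce the single-crossover classes DW f m and dw F M (61 + 53 = 114) plus the double crossovers (17).
RF(dw–m) = (114 + 17) / 2373 = 131/2373 = 0.0552 → 5.5 centimorgans.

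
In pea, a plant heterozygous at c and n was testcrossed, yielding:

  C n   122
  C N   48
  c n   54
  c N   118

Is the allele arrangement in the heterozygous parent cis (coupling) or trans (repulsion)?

The two most frequent classes are C n (122) and c N (118); these are the parental (non-recombinant) types.
So the F1 carried C n on one chromosome and c N on the other — the recessive alleles are on opposite chromosomes (trans / repulsion).

trans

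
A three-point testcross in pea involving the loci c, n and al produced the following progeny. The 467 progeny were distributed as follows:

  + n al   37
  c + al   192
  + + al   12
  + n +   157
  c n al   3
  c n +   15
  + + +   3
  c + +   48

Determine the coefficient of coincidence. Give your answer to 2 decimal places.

0.93

The two most frequent reciprocal classes, c + al and + n +, are the parental types, so the F1 was c + al / + n +.
The two rarest classes, c n al and + + +, are the double crossovers. Comparing them with the parentals, only the n allele has switched, so n is the middle locus and the order is c – n – al.
c–n: (27 + 6)/467 = 0.0707; n–al: (85 + 6)/467 = 0.1949.
Expected DCO frequency = 0.0707 × 0.1949 ≈ 0.01378; observed = 6/467 ≈ 0.01285.
Coefficient of coincidence = 0.01285/0.01378 ≈ 0.93.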